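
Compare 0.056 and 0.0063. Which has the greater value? 0.056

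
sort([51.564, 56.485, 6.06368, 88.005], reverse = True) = [88.005, 56.485, 51.564, 6.06368]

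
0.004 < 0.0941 True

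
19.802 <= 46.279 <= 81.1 True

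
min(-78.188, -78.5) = -78.5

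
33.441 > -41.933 True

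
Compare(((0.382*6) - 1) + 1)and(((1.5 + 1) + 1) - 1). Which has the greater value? (((1.5 + 1) + 1) - 1)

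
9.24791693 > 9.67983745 False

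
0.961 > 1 False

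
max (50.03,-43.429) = 50.03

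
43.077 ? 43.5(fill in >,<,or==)<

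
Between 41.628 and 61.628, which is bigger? 61.628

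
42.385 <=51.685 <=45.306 False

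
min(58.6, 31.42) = 31.42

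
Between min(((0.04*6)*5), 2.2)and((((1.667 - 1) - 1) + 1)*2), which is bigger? ((((1.667 - 1) - 1) + 1)*2)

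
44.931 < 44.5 False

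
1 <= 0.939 False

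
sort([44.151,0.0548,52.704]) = [0.0548,44.151,52.704]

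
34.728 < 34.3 False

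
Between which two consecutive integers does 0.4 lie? 0 and 1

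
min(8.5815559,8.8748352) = 8.5815559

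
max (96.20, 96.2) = 96.2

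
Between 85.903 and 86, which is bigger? 86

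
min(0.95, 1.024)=0.95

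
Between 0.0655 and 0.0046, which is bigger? 0.0655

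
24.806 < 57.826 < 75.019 True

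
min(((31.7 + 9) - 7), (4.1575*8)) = 33.26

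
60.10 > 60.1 False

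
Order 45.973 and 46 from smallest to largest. 45.973, 46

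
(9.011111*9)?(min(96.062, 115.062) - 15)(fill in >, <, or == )>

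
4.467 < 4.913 True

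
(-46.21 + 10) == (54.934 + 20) False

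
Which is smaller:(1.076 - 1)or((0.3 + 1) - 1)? (1.076 - 1)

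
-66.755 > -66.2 False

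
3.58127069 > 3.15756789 True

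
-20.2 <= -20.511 False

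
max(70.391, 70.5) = 70.5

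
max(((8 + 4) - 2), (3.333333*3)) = 10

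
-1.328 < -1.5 False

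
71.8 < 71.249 False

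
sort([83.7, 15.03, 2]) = [2, 15.03, 83.7]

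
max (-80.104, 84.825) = 84.825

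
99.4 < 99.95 True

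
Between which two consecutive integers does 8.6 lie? 8 and 9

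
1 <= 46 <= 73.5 True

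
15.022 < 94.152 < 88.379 False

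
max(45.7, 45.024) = 45.7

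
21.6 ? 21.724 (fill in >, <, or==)<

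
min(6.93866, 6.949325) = 6.93866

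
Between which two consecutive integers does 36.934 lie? 36 and 37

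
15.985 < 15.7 False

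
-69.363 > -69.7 True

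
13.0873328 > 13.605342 False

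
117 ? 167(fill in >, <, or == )<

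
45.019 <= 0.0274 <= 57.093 False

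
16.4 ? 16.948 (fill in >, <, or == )<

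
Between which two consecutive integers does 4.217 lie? 4 and 5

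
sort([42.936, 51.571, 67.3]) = [42.936, 51.571, 67.3]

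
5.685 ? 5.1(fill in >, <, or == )>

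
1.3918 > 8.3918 False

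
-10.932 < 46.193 True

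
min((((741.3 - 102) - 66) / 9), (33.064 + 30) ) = 63.064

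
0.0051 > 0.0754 False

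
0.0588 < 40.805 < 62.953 True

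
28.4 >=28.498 False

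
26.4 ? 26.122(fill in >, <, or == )>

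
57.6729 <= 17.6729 False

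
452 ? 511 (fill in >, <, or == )<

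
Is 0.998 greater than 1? No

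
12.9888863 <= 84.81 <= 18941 True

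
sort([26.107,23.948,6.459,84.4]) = [6.459,23.948,26.107,84.4]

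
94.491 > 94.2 True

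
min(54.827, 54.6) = 54.6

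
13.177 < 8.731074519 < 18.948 False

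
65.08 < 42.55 False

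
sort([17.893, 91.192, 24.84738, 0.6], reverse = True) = [91.192, 24.84738, 17.893, 0.6]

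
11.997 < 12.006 True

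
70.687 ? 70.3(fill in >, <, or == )>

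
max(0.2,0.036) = 0.2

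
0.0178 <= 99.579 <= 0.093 False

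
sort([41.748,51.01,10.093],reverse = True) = [51.01,41.748,10.093]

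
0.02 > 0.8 False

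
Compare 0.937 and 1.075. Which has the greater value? 1.075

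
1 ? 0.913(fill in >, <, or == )>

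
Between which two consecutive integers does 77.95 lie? 77 and 78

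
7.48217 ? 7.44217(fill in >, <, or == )>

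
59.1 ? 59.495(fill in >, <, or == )<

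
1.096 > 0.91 True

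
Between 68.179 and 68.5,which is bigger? 68.5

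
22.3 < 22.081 False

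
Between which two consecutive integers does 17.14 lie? 17 and 18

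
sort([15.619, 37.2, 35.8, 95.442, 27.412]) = [15.619, 27.412, 35.8, 37.2, 95.442]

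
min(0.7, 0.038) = 0.038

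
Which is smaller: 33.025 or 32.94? 32.94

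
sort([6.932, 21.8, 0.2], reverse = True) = [21.8, 6.932, 0.2]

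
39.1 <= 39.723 True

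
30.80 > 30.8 False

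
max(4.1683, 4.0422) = 4.1683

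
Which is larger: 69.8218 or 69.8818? 69.8818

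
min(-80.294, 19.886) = -80.294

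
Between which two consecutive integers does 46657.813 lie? 46657 and 46658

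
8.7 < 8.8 True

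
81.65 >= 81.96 False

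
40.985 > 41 False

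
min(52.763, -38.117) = -38.117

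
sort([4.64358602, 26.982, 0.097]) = [0.097, 4.64358602, 26.982]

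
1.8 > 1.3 True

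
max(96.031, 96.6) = 96.6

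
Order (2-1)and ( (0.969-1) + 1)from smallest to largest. ( (0.969-1) + 1), (2-1)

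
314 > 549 False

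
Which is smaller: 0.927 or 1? 0.927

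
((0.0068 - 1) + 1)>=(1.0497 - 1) False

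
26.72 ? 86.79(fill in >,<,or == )<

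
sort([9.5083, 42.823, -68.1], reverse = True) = [42.823, 9.5083, -68.1]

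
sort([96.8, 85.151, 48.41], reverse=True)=[96.8, 85.151, 48.41]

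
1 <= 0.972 False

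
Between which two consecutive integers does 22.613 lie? 22 and 23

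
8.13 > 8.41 False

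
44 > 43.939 True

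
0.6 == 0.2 False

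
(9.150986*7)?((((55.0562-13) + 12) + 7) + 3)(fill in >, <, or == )>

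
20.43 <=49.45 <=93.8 True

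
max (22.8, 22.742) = 22.8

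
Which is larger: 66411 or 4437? 66411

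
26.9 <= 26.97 True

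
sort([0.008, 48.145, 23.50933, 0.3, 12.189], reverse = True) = [48.145, 23.50933, 12.189, 0.3, 0.008]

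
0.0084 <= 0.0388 True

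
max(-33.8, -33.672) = -33.672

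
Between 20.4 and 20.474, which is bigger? 20.474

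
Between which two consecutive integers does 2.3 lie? 2 and 3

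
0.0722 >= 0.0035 True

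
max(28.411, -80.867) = 28.411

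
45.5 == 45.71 False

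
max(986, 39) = 986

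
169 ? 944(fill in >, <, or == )<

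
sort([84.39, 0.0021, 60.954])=[0.0021, 60.954, 84.39]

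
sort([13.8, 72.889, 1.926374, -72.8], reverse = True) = [72.889, 13.8, 1.926374, -72.8]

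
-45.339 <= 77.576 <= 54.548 False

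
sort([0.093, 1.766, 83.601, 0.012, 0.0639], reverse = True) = [83.601, 1.766, 0.093, 0.0639, 0.012]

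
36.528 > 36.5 True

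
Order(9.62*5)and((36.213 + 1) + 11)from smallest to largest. (9.62*5), ((36.213 + 1) + 11)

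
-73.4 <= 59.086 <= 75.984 True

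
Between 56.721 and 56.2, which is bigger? 56.721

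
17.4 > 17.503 False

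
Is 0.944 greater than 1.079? No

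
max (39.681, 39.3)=39.681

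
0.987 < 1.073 True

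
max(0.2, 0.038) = 0.2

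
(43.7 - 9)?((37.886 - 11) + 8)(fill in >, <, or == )<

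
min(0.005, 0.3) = 0.005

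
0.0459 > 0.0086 True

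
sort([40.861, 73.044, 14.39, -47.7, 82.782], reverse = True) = [82.782, 73.044, 40.861, 14.39, -47.7]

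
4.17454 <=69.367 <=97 True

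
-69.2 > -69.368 True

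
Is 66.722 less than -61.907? No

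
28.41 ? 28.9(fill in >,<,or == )<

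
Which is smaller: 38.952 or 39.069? 38.952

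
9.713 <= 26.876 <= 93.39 True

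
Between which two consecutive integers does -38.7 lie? -39 and -38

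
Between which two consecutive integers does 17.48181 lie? 17 and 18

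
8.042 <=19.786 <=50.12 True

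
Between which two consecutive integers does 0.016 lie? 0 and 1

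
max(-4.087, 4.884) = 4.884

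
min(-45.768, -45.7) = -45.768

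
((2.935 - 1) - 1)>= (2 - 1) False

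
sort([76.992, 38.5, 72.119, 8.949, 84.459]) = [8.949, 38.5, 72.119, 76.992, 84.459]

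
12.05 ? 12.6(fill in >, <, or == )<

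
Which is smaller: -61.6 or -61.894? -61.894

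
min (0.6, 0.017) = 0.017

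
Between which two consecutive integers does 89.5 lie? 89 and 90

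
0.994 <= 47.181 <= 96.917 True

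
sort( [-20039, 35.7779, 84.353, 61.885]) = [-20039, 35.7779, 61.885, 84.353]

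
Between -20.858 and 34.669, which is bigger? 34.669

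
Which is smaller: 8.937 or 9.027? 8.937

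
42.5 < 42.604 True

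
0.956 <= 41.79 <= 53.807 True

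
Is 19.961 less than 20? Yes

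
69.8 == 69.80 True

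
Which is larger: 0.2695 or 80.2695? 80.2695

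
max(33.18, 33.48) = 33.48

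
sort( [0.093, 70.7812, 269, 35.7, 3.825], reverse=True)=[269, 70.7812, 35.7, 3.825, 0.093]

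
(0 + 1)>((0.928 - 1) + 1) True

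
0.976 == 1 False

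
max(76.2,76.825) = 76.825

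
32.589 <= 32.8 True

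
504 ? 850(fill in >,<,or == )<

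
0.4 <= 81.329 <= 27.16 False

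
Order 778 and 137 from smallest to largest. 137, 778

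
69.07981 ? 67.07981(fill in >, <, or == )>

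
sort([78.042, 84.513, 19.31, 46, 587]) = [19.31, 46, 78.042, 84.513, 587]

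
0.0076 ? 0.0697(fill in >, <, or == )<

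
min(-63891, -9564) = -63891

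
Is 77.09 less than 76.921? No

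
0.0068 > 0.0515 False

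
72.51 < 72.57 True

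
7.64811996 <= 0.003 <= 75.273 False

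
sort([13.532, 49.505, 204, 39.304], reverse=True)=[204, 49.505, 39.304, 13.532]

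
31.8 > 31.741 True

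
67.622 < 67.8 True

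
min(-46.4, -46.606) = -46.606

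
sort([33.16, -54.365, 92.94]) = [-54.365, 33.16, 92.94]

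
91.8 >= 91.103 True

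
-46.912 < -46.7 True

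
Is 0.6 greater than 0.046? Yes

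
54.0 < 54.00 False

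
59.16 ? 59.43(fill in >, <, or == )<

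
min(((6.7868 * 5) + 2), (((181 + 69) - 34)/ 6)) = 35.934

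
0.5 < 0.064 False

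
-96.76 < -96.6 True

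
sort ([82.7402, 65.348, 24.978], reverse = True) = [82.7402, 65.348, 24.978]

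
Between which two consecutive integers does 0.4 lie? 0 and 1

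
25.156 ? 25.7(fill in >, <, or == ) <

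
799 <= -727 False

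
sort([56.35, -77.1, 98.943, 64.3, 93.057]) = [-77.1, 56.35, 64.3, 93.057, 98.943]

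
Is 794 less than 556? No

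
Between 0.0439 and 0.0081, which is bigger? 0.0439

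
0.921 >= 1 False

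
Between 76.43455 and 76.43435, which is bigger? 76.43455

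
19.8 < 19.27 False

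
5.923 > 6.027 False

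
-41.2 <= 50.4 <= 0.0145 False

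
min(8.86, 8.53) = 8.53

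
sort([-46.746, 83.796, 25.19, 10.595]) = [-46.746, 10.595, 25.19, 83.796]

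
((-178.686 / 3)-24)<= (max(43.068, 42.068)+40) True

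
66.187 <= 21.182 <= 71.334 False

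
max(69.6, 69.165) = 69.6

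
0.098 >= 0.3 False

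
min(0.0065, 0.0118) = 0.0065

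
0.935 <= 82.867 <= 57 False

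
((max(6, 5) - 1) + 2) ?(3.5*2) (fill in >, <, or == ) ==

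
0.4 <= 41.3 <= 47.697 True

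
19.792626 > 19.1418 True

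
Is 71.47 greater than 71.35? Yes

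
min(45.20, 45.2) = 45.20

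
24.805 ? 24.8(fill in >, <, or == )>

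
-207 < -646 False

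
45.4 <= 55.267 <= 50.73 False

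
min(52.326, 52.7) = 52.326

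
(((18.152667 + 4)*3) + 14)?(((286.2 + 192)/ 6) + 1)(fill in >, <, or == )<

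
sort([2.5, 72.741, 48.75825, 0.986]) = [0.986, 2.5, 48.75825, 72.741]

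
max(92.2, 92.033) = 92.2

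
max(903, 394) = 903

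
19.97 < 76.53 True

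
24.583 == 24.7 False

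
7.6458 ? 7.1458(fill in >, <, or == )>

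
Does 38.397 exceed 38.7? No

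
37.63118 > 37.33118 True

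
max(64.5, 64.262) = 64.5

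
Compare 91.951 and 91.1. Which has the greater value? 91.951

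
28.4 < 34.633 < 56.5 True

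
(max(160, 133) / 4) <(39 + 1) False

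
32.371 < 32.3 False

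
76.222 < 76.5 True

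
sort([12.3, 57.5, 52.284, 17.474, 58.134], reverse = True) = [58.134, 57.5, 52.284, 17.474, 12.3]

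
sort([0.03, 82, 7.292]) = [0.03, 7.292, 82]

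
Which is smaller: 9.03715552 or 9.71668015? 9.03715552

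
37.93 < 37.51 False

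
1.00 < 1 False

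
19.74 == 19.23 False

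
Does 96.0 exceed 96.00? No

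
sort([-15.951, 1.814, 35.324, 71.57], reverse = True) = [71.57, 35.324, 1.814, -15.951]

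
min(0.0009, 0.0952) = 0.0009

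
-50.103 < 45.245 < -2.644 False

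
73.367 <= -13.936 False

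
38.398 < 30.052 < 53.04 False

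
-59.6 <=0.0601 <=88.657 True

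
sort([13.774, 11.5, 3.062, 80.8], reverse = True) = [80.8, 13.774, 11.5, 3.062]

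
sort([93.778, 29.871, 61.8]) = [29.871, 61.8, 93.778]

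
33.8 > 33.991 False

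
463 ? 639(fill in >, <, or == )<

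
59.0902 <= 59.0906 True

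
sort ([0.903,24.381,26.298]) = [0.903,24.381,26.298]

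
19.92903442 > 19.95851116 False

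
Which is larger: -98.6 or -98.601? -98.6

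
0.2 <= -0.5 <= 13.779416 False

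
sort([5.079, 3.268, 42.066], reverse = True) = [42.066, 5.079, 3.268]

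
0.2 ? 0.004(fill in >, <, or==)>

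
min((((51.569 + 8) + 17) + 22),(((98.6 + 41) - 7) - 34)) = 98.569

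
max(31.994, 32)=32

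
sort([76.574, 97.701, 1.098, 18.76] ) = [1.098, 18.76, 76.574, 97.701]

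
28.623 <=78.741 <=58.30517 False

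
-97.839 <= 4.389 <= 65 True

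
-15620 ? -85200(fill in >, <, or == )>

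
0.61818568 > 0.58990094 True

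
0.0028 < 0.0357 True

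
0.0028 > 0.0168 False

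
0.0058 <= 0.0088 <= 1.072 True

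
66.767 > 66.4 True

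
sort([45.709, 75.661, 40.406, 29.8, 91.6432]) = [29.8, 40.406, 45.709, 75.661, 91.6432]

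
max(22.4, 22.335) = 22.4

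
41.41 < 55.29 True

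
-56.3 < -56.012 True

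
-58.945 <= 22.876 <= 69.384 True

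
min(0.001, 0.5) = 0.001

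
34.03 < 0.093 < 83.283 False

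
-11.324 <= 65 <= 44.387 False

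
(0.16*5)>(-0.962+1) True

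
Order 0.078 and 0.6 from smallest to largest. 0.078, 0.6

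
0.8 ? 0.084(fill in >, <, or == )>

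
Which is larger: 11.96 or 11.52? 11.96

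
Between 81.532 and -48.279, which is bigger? 81.532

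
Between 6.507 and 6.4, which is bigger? 6.507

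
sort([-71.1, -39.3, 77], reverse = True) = [77, -39.3, -71.1]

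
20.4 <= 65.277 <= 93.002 True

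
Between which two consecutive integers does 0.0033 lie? 0 and 1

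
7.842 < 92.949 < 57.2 False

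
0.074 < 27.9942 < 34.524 True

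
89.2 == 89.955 False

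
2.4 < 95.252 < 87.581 False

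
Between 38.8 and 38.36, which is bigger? 38.8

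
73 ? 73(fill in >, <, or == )==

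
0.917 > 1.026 False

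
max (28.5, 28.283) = 28.5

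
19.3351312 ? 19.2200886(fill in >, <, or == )>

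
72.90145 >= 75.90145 False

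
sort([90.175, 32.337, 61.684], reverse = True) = [90.175, 61.684, 32.337]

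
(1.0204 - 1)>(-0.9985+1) True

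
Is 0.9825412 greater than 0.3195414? Yes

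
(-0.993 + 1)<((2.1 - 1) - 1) True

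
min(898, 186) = 186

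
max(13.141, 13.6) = 13.6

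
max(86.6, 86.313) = 86.6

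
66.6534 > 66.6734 False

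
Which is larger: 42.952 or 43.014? 43.014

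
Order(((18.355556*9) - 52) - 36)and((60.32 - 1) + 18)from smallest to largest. (((18.355556*9) - 52) - 36), ((60.32 - 1) + 18)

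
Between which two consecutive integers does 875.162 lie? 875 and 876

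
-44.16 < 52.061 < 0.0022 False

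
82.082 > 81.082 True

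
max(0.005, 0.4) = 0.4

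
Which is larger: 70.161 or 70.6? 70.6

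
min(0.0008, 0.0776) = 0.0008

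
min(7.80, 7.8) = 7.80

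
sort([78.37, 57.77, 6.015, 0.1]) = [0.1, 6.015, 57.77, 78.37]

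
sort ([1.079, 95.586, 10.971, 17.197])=[1.079, 10.971, 17.197, 95.586]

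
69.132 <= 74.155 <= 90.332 True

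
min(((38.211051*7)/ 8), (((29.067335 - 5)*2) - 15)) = 33.13467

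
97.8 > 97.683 True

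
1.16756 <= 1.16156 False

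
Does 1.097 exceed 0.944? Yes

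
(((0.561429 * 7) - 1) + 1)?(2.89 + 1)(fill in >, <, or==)>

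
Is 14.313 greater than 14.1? Yes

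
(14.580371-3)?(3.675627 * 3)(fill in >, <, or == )>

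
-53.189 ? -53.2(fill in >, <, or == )>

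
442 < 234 False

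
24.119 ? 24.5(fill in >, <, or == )<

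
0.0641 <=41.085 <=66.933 True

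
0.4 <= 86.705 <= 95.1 True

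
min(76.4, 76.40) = 76.4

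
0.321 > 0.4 False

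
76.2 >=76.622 False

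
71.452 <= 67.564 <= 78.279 False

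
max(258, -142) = 258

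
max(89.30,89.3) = 89.3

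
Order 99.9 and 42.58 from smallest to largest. 42.58, 99.9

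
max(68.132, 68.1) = 68.132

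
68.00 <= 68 True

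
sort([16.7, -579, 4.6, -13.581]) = [-579, -13.581, 4.6, 16.7]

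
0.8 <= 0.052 False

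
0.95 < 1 True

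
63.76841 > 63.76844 False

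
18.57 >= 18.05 True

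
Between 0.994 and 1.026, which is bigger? 1.026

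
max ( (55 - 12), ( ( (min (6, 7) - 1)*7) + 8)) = 43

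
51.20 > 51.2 False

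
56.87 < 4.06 False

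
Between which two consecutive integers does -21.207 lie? -22 and -21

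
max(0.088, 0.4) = 0.4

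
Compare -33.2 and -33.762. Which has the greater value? -33.2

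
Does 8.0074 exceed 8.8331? No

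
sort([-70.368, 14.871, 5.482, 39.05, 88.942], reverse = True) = [88.942, 39.05, 14.871, 5.482, -70.368]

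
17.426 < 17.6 True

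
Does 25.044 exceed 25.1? No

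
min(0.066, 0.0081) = 0.0081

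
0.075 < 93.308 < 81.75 False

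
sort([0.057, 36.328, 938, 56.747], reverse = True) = [938, 56.747, 36.328, 0.057]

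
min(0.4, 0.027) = 0.027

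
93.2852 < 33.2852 False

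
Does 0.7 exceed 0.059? Yes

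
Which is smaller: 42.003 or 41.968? 41.968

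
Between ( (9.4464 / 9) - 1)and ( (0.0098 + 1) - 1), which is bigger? ( (9.4464 / 9) - 1)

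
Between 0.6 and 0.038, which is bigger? 0.6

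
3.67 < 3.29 False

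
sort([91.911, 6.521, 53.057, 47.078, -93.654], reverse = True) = [91.911, 53.057, 47.078, 6.521, -93.654]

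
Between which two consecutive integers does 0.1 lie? 0 and 1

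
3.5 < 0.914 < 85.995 False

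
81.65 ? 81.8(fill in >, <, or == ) <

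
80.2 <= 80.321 True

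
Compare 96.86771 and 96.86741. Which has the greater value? 96.86771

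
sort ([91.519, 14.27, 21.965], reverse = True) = [91.519, 21.965, 14.27]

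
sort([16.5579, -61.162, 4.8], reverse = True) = [16.5579, 4.8, -61.162]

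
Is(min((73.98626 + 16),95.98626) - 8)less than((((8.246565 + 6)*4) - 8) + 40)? Yes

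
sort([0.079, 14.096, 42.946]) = [0.079, 14.096, 42.946]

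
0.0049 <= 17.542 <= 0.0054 False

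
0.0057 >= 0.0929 False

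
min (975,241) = 241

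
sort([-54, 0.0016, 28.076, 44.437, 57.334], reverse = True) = [57.334, 44.437, 28.076, 0.0016, -54]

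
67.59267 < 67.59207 False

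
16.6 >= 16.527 True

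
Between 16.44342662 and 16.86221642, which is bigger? 16.86221642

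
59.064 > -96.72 True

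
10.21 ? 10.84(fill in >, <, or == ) <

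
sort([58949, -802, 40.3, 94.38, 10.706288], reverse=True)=[58949, 94.38, 40.3, 10.706288, -802]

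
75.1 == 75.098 False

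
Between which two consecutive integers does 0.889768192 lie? 0 and 1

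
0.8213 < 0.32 False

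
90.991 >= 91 False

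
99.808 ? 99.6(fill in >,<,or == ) >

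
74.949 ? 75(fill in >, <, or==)<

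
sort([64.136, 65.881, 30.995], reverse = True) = [65.881, 64.136, 30.995]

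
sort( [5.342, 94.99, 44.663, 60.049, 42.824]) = [5.342, 42.824, 44.663, 60.049, 94.99]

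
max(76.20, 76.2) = 76.2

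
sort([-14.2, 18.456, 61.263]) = [-14.2, 18.456, 61.263]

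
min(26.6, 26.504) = 26.504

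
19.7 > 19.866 False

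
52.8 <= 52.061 False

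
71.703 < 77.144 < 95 True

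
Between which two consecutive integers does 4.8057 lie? 4 and 5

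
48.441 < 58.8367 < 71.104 True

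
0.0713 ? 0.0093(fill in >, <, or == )>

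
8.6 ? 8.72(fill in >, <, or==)<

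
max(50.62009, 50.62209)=50.62209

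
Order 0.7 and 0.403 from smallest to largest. 0.403, 0.7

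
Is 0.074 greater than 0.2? No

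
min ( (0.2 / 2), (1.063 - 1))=0.063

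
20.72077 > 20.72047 True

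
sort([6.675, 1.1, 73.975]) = [1.1, 6.675, 73.975]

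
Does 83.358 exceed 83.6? No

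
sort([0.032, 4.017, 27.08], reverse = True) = [27.08, 4.017, 0.032]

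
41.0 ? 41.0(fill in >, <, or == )==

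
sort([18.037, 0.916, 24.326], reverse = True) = [24.326, 18.037, 0.916]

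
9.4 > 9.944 False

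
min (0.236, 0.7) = 0.236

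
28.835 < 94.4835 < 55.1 False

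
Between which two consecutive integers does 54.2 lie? 54 and 55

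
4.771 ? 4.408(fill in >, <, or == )>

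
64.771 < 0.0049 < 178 False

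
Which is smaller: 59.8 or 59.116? 59.116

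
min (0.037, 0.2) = 0.037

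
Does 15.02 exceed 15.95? No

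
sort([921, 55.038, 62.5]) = [55.038, 62.5, 921]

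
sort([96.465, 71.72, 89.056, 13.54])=[13.54, 71.72, 89.056, 96.465]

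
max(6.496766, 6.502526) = 6.502526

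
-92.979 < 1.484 True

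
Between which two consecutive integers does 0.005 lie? 0 and 1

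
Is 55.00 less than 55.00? No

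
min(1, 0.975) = 0.975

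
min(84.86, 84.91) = 84.86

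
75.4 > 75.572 False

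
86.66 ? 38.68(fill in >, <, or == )>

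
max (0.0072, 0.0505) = 0.0505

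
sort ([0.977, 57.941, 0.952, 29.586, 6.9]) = [0.952, 0.977, 6.9, 29.586, 57.941]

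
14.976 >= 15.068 False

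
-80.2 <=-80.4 False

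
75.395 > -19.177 True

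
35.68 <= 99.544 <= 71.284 False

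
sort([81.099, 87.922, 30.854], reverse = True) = [87.922, 81.099, 30.854]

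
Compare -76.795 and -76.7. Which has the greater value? -76.7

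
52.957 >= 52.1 True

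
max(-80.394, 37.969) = 37.969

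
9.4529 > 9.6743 False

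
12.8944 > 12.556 True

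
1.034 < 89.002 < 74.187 False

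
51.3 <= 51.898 True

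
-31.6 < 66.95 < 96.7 True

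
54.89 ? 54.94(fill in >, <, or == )<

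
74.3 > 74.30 False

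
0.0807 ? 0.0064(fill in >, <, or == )>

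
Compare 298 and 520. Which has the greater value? 520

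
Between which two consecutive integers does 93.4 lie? 93 and 94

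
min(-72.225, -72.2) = -72.225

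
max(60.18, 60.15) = 60.18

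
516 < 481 False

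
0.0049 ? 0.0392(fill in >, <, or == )<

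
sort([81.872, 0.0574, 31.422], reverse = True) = [81.872, 31.422, 0.0574]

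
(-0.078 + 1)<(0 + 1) True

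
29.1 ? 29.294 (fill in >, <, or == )<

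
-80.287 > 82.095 False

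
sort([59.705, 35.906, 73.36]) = [35.906, 59.705, 73.36]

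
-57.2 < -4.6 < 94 True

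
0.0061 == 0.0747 False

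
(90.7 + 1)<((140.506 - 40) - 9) False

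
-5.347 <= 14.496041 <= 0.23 False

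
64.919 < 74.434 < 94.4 True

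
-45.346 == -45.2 False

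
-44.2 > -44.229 True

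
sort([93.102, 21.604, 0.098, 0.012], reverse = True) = [93.102, 21.604, 0.098, 0.012]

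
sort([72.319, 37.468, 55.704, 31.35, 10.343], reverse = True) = [72.319, 55.704, 37.468, 31.35, 10.343]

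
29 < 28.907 False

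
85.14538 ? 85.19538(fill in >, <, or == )<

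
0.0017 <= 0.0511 True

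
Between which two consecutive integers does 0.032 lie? 0 and 1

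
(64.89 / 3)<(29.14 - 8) False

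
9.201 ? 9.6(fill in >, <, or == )<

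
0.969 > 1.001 False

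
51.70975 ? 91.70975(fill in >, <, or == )<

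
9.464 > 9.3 True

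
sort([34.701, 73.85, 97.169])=[34.701, 73.85, 97.169]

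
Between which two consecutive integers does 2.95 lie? 2 and 3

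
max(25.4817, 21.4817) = 25.4817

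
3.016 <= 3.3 True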